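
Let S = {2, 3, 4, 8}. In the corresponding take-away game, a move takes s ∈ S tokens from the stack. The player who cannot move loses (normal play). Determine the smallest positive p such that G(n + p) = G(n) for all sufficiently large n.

G(0) = 0
G(1) = mex{} = 0
G(2) = mex{0} = 1
G(3) = mex{0,0} = 1
G(4) = mex{1,0,0} = 2
G(5) = mex{1,1,0} = 2
G(6) = mex{2,1,1} = 0
G(7) = mex{2,2,1} = 0
G(8) = mex{0,2,2,0} = 1
G(9) = mex{0,0,2,0} = 1
G(10) = mex{1,0,0,1} = 2
G(11) = mex{1,1,0,1} = 2
G(12) = mex{2,1,1,2} = 0
G(13) = mex{2,2,1,2} = 0
G(14) = mex{0,2,2,0} = 1
G(15) = mex{0,0,2,0} = 1
G(n+6) = G(n) holds for n = 0,…,7 (a full window of length max(S) = 8), so the sequence is purely periodic with period 6.

6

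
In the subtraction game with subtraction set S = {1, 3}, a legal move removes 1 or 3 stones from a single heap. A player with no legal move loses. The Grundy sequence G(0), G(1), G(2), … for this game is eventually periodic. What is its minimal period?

n :  0  1  2  3  4  5  6  7  8  9 10 11 12 13 14
G :  0  1  0  1  0  1  0  1  0  1  0  1  0  1  0
G(n+2) = G(n) holds for n = 0,…,2 (a full window of length max(S) = 3), so the sequence is purely periodic with period 2.

2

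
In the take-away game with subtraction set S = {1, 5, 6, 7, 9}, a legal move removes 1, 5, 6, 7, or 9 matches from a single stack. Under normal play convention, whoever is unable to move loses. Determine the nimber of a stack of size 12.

0

n :  0  1  2  3  4  5  6  7  8  9 10 11 12
G :  0  1  0  1  0  1  2  3  2  3  2  3  0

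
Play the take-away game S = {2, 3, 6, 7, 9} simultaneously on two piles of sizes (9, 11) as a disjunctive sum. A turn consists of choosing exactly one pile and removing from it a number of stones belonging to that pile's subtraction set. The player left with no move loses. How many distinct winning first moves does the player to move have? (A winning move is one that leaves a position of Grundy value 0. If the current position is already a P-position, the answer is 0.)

All piles use S = {2, 3, 6, 7, 9}:
n :  0  1  2  3  4  5  6  7  8  9 10 11
G :  0  0  1  1  2  0  3  1  2  2  3  3
Pile A: G(9) = 2.
Pile B: G(11) = 3.
Combined Grundy value = 2 ⊕ 3 = 1.
A winning move leaves total XOR = 0, i.e. changes one component's Grundy value g to g ⊕ X where X is the current total.
Pile A: need g' = 2⊕1 = 3. Options: 9−2→G=1, 9−3→G=3, 9−6→G=1, 9−7→G=1, 9−9→G=0. Hits: 1.
Pile B: need g' = 3⊕1 = 2. Options: 11−2→G=2, 11−3→G=2, 11−6→G=0, 11−7→G=2, 11−9→G=1. Hits: 3.

4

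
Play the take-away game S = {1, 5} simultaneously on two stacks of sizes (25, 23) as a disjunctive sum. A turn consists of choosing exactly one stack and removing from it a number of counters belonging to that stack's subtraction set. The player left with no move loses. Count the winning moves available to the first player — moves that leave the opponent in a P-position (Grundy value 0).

0

All stacks use S = {1, 5}:
n :  0  1  2  3  4  5  6  7  8  9 10 11 12 13 14 15 16 17 18 19 20 21 22 23 24 25
G :  0  1  0  1  0  1  0  1  0  1  0  1  0  1  0  1  0  1  0  1  0  1  0  1  0  1
Stack A: G(25) = 1.
Stack B: G(23) = 1.
Combined Grundy value = 1 ⊕ 1 = 0.
A winning move leaves total XOR = 0, i.e. changes one component's Grundy value g to g ⊕ X where X is the current total.
Stack A: target g' = 1⊕0 = 1, but every legal move changes the Grundy value (mex property), so 0 moves.
Stack B: target g' = 1⊕0 = 1, but every legal move changes the Grundy value (mex property), so 0 moves.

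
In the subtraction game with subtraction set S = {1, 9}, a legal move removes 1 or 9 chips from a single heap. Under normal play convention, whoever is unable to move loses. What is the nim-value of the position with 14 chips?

G(0) = 0
G(1) = mex{0} = 1
G(2) = mex{1} = 0
G(3) = mex{0} = 1
G(4) = mex{1} = 0
G(5) = mex{0} = 1
G(6) = mex{1} = 0
G(7) = mex{0} = 1
G(8) = mex{1} = 0
G(9) = mex{0,0} = 1
G(10) = mex{1,1} = 0
G(11) = mex{0,0} = 1
G(12) = mex{1,1} = 0
G(13) = mex{0,0} = 1
G(14) = mex{1,1} = 0

0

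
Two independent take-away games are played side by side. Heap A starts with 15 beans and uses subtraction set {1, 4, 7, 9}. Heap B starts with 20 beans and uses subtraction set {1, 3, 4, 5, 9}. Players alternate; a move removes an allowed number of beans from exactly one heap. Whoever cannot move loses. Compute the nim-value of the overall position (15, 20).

0

Heap A, S = {1, 4, 7, 9}:
G(0) = 0
G(1) = mex{0} = 1
G(2) = mex{1} = 0
G(3) = mex{0} = 1
G(4) = mex{1,0} = 2
G(5) = mex{2,1} = 0
G(6) = mex{0,0} = 1
G(7) = mex{1,1,0} = 2
G(8) = mex{2,2,1} = 0
G(9) = mex{0,0,0,0} = 1
G(10) = mex{1,1,1,1} = 0
G(11) = mex{0,2,2,0} = 1
G(12) = mex{1,0,0,1} = 2
G(13) = mex{2,1,1,2} = 0
G(14) = mex{0,0,2,0} = 1
G(15) = mex{1,1,0,1} = 2
G_A(15) = 2.
Heap B, S = {1, 3, 4, 5, 9}:
G(0) = 0
G(1) = mex{0} = 1
G(2) = mex{1} = 0
G(3) = mex{0,0} = 1
G(4) = mex{1,1,0} = 2
G(5) = mex{2,0,1,0} = 3
G(6) = mex{3,1,0,1} = 2
G(7) = mex{2,2,1,0} = 3
G(8) = mex{3,3,2,1} = 0
G(9) = mex{0,2,3,2,0} = 1
G(10) = mex{1,3,2,3,1} = 0
G(11) = mex{0,0,3,2,0} = 1
G(12) = mex{1,1,0,3,1} = 2
G(13) = mex{2,0,1,0,2} = 3
G(14) = mex{3,1,0,1,3} = 2
G(15) = mex{2,2,1,0,2} = 3
G(16) = mex{3,3,2,1,3} = 0
G(17) = mex{0,2,3,2,0} = 1
G(18) = mex{1,3,2,3,1} = 0
G(19) = mex{0,0,3,2,0} = 1
G(20) = mex{1,1,0,3,1} = 2
G_B(20) = 2.
Combined Grundy value = 2 ⊕ 2 = 0.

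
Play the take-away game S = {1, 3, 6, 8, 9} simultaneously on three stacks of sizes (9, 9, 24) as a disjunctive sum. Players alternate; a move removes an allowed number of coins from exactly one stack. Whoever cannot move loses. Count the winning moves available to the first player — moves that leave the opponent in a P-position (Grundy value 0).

All stacks use S = {1, 3, 6, 8, 9}:
n :  0  1  2  3  4  5  6  7  8  9 10 11 12 13 14 15 16 17 18 19 20 21 22 23 24
G :  0  1  0  1  0  1  2  3  2  3  2  3  4  5  0  1  0  1  0  1  2  3  2  3  2
Stack A: G(9) = 3.
Stack B: G(9) = 3.
Stack C: G(24) = 2.
Combined Grundy value = 3 ⊕ 3 ⊕ 2 = 2.
A winning move leaves total XOR = 0, i.e. changes one component's Grundy value g to g ⊕ X where X is the current total.
Stack A: need g' = 3⊕2 = 1. Options: 9−1→G=2, 9−3→G=2, 9−6→G=1, 9−8→G=1, 9−9→G=0. Hits: 2.
Stack B: need g' = 3⊕2 = 1. Options: 9−1→G=2, 9−3→G=2, 9−6→G=1, 9−8→G=1, 9−9→G=0. Hits: 2.
Stack C: need g' = 2⊕2 = 0. Options: 24−1→G=3, 24−3→G=3, 24−6→G=0, 24−8→G=0, 24−9→G=1. Hits: 2.

6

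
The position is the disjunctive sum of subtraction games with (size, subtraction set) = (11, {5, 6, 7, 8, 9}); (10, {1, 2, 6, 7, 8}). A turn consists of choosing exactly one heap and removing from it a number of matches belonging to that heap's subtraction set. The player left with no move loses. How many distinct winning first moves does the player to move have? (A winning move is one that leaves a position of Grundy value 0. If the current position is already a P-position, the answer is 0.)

Heap A, S = {5, 6, 7, 8, 9}:
G(0) = 0
G(1) = mex{} = 0
G(2) = mex{} = 0
G(3) = mex{} = 0
G(4) = mex{} = 0
G(5) = mex{0} = 1
G(6) = mex{0,0} = 1
G(7) = mex{0,0,0} = 1
G(8) = mex{0,0,0,0} = 1
G(9) = mex{0,0,0,0,0} = 1
G(10) = mex{1,0,0,0,0} = 2
G(11) = mex{1,1,0,0,0} = 2
G_A(11) = 2.
Heap B, S = {1, 2, 6, 7, 8}:
G(0) = 0
G(1) = mex{0} = 1
G(2) = mex{1,0} = 2
G(3) = mex{2,1} = 0
G(4) = mex{0,2} = 1
G(5) = mex{1,0} = 2
G(6) = mex{2,1,0} = 3
G(7) = mex{3,2,1,0} = 4
G(8) = mex{4,3,2,1,0} = 5
G(9) = mex{5,4,0,2,1} = 3
G(10) = mex{3,5,1,0,2} = 4
G_B(10) = 4.
Combined Grundy value = 2 ⊕ 4 = 6.
A winning move leaves total XOR = 0, i.e. changes one component's Grundy value g to g ⊕ X where X is the current total.
Heap A: need g' = 2⊕6 = 4. Options: 11−5→G=1, 11−6→G=1, 11−7→G=0, 11−8→G=0, 11−9→G=0. Hits: 0.
Heap B: need g' = 4⊕6 = 2. Options: 10−1→G=3, 10−2→G=5, 10−6→G=1, 10−7→G=0, 10−8→G=2. Hits: 1.

1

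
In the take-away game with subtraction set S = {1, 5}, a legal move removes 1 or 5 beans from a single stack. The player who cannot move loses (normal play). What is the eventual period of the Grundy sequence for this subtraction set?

n :  0  1  2  3  4  5  6  7  8  9 10 11 12 13 14
G :  0  1  0  1  0  1  0  1  0  1  0  1  0  1  0
G(n+2) = G(n) holds for n = 0,…,4 (a full window of length max(S) = 5), so the sequence is purely periodic with period 2.

2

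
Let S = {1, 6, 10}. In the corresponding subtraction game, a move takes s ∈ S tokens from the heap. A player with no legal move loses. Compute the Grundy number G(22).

G(0) = 0
G(1) = mex{0} = 1
G(2) = mex{1} = 0
G(3) = mex{0} = 1
G(4) = mex{1} = 0
G(5) = mex{0} = 1
G(6) = mex{1,0} = 2
G(7) = mex{2,1} = 0
G(8) = mex{0,0} = 1
G(9) = mex{1,1} = 0
G(10) = mex{0,0,0} = 1
G(11) = mex{1,1,1} = 0
G(12) = mex{0,2,0} = 1
G(13) = mex{1,0,1} = 2
G(14) = mex{2,1,0} = 3
G(15) = mex{3,0,1} = 2
G(16) = mex{2,1,2} = 0
G(17) = mex{0,0,0} = 1
G(18) = mex{1,1,1} = 0
G(19) = mex{0,2,0} = 1
G(20) = mex{1,3,1} = 0
G(21) = mex{0,2,0} = 1
G(22) = mex{1,0,1} = 2

2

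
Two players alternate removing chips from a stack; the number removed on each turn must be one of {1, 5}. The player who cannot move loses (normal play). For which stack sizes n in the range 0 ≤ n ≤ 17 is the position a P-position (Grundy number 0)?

n :  0  1  2  3  4  5  6  7  8  9 10 11 12 13 14 15 16 17
G :  0  1  0  1  0  1  0  1  0  1  0  1  0  1  0  1  0  1
P-positions are exactly the n with G(n) = 0.

0, 2, 4, 6, 8, 10, 12, 14, 16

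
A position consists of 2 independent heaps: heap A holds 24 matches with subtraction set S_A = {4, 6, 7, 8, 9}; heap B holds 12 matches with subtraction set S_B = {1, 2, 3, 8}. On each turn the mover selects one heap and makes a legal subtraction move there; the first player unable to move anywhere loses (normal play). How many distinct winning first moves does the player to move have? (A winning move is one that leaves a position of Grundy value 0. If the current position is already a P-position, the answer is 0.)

Heap A, S = {4, 6, 7, 8, 9}:
n :  0  1  2  3  4  5  6  7  8  9 10 11 12 13 14 15 16 17 18 19 20 21 22 23 24
G :  0  0  0  0  1  1  1  1  2  2  2  2  3  0  0  0  0  1  1  1  1  2  2  2  2
G_A(24) = 2.
Heap B, S = {1, 2, 3, 8}:
n :  0  1  2  3  4  5  6  7  8  9 10 11 12
G :  0  1  2  3  0  1  2  3  4  0  1  2  3
G_B(12) = 3.
Combined Grundy value = 2 ⊕ 3 = 1.
A winning move leaves total XOR = 0, i.e. changes one component's Grundy value g to g ⊕ X where X is the current total.
Heap A: need g' = 2⊕1 = 3. Options: 24−4→G=1, 24−6→G=1, 24−7→G=1, 24−8→G=0, 24−9→G=0. Hits: 0.
Heap B: need g' = 3⊕1 = 2. Options: 12−1→G=2, 12−2→G=1, 12−3→G=0, 12−8→G=0. Hits: 1.

1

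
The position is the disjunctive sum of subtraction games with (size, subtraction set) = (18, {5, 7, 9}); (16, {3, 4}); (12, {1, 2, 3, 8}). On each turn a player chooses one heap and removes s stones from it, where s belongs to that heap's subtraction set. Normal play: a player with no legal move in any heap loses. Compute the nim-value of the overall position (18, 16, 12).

Heap A, S = {5, 7, 9}:
n :  0  1  2  3  4  5  6  7  8  9 10 11 12 13 14 15 16 17 18
G :  0  0  0  0  0  1  1  1  1  1  2  2  2  2  0  0  0  0  0
G_A(18) = 0.
Heap B, S = {3, 4}:
G(0) = 0
G(1) = mex{} = 0
G(2) = mex{} = 0
G(3) = mex{0} = 1
G(4) = mex{0,0} = 1
G(5) = mex{0,0} = 1
G(6) = mex{1,0} = 2
G(7) = mex{1,1} = 0
G(8) = mex{1,1} = 0
G(9) = mex{2,1} = 0
G(10) = mex{0,2} = 1
G(11) = mex{0,0} = 1
G(12) = mex{0,0} = 1
G(13) = mex{1,0} = 2
G(14) = mex{1,1} = 0
G(15) = mex{1,1} = 0
G(16) = mex{2,1} = 0
G_B(16) = 0.
Heap C, S = {1, 2, 3, 8}:
n :  0  1  2  3  4  5  6  7  8  9 10 11 12
G :  0  1  2  3  0  1  2  3  4  0  1  2  3
G_C(12) = 3.
Combined Grundy value = 0 ⊕ 0 ⊕ 3 = 3.

3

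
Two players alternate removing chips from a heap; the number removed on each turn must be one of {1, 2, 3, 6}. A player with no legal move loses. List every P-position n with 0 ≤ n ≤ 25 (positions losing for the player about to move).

n :  0  1  2  3  4  5  6  7  8  9 10 11 12 13 14 15 16 17 18 19 20 21 22 23 24 25
G :  0  1  2  3  0  1  2  3  0  1  2  3  0  1  2  3  0  1  2  3  0  1  2  3  0  1
P-positions are exactly the n with G(n) = 0.

0, 4, 8, 12, 16, 20, 24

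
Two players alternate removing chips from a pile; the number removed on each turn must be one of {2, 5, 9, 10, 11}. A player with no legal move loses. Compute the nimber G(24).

0

n :  0  1  2  3  4  5  6  7  8  9 10 11 12 13 14 15 16 17 18 19 20 21 22 23 24
G :  0  0  1  1  0  2  1  0  0  1  1  2  2  3  3  4  4  3  2  2  0  0  1  1  0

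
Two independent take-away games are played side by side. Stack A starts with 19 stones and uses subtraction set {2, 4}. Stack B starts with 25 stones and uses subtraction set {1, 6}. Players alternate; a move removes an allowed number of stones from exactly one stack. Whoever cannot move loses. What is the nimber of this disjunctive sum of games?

Stack A, S = {2, 4}:
n :  0  1  2  3  4  5  6  7  8  9 10 11 12 13 14 15 16 17 18 19
G :  0  0  1  1  2  2  0  0  1  1  2  2  0  0  1  1  2  2  0  0
G_A(19) = 0.
Stack B, S = {1, 6}:
n :  0  1  2  3  4  5  6  7  8  9 10 11 12 13 14 15 16 17 18 19 20 21 22 23 24 25
G :  0  1  0  1  0  1  2  0  1  0  1  0  1  2  0  1  0  1  0  1  2  0  1  0  1  0
G_B(25) = 0.
Combined Grundy value = 0 ⊕ 0 = 0.

0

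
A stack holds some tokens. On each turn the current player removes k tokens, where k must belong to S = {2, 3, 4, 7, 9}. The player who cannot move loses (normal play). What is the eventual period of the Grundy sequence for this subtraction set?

G(0) = 0
G(1) = mex{} = 0
G(2) = mex{0} = 1
G(3) = mex{0,0} = 1
G(4) = mex{1,0,0} = 2
G(5) = mex{1,1,0} = 2
G(6) = mex{2,1,1} = 0
G(7) = mex{2,2,1,0} = 3
G(8) = mex{0,2,2,0} = 1
G(9) = mex{3,0,2,1,0} = 4
G(10) = mex{1,3,0,1,0} = 2
G(11) = mex{4,1,3,2,1} = 0
G(12) = mex{2,4,1,2,1} = 0
G(13) = mex{0,2,4,0,2} = 1
G(14) = mex{0,0,2,3,2} = 1
G(15) = mex{1,0,0,1,0} = 2
G(16) = mex{1,1,0,4,3} = 2
G(17) = mex{2,1,1,2,1} = 0
G(18) = mex{2,2,1,0,4} = 3
G(19) = mex{0,2,2,0,2} = 1
G(20) = mex{3,0,2,1,0} = 4
G(21) = mex{1,3,0,1,0} = 2
G(22) = mex{4,1,3,2,1} = 0
G(23) = mex{2,4,1,2,1} = 0
G(n+11) = G(n) holds for n = 0,…,8 (a full window of length max(S) = 9), so the sequence is purely periodic with period 11.

11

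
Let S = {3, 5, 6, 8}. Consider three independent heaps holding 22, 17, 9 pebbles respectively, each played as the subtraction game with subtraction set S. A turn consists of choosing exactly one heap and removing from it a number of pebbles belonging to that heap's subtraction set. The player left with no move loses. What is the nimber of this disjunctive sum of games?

1

All heaps use S = {3, 5, 6, 8}:
n :  0  1  2  3  4  5  6  7  8  9 10 11 12 13 14 15 16 17 18 19 20 21 22
G :  0  0  0  1  1  1  2  2  2  3  3  0  0  0  1  1  1  2  2  2  3  3  0
Heap A: G(22) = 0.
Heap B: G(17) = 2.
Heap C: G(9) = 3.
Combined Grundy value = 0 ⊕ 2 ⊕ 3 = 1.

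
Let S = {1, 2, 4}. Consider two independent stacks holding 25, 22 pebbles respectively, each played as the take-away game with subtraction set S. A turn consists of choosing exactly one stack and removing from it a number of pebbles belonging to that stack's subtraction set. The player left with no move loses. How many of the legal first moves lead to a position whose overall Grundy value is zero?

All stacks use S = {1, 2, 4}:
n :  0  1  2  3  4  5  6  7  8  9 10 11 12 13 14 15 16 17 18 19 20 21 22 23 24 25
G :  0  1  2  0  1  2  0  1  2  0  1  2  0  1  2  0  1  2  0  1  2  0  1  2  0  1
Stack A: G(25) = 1.
Stack B: G(22) = 1.
Combined Grundy value = 1 ⊕ 1 = 0.
A winning move leaves total XOR = 0, i.e. changes one component's Grundy value g to g ⊕ X where X is the current total.
Stack A: target g' = 1⊕0 = 1, but every legal move changes the Grundy value (mex property), so 0 moves.
Stack B: target g' = 1⊕0 = 1, but every legal move changes the Grundy value (mex property), so 0 moves.

0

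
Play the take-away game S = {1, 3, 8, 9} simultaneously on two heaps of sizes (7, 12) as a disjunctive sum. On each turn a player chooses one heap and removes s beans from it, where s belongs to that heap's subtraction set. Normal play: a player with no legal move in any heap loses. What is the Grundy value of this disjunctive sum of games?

All heaps use S = {1, 3, 8, 9}:
n :  0  1  2  3  4  5  6  7  8  9 10 11 12
G :  0  1  0  1  0  1  0  1  2  3  2  3  2
Heap A: G(7) = 1.
Heap B: G(12) = 2.
Combined Grundy value = 1 ⊕ 2 = 3.

3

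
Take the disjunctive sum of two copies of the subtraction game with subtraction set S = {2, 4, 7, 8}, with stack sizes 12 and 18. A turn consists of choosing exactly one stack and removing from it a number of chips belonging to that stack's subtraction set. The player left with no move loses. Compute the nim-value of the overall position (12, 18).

3

All stacks use S = {2, 4, 7, 8}:
G(0) = 0
G(1) = mex{} = 0
G(2) = mex{0} = 1
G(3) = mex{0} = 1
G(4) = mex{1,0} = 2
G(5) = mex{1,0} = 2
G(6) = mex{2,1} = 0
G(7) = mex{2,1,0} = 3
G(8) = mex{0,2,0,0} = 1
G(9) = mex{3,2,1,0} = 4
G(10) = mex{1,0,1,1} = 2
G(11) = mex{4,3,2,1} = 0
G(12) = mex{2,1,2,2} = 0
G(13) = mex{0,4,0,2} = 1
G(14) = mex{0,2,3,0} = 1
G(15) = mex{1,0,1,3} = 2
G(16) = mex{1,0,4,1} = 2
G(17) = mex{2,1,2,4} = 0
G(18) = mex{2,1,0,2} = 3
Stack A: G(12) = 0.
Stack B: G(18) = 3.
Combined Grundy value = 0 ⊕ 3 = 3.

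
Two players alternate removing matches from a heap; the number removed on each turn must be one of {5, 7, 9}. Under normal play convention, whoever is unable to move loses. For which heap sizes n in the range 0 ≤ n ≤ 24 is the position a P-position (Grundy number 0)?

0, 1, 2, 3, 4, 14, 15, 16, 17, 18

G(0) = 0
G(1) = mex{} = 0
G(2) = mex{} = 0
G(3) = mex{} = 0
G(4) = mex{} = 0
G(5) = mex{0} = 1
G(6) = mex{0} = 1
G(7) = mex{0,0} = 1
G(8) = mex{0,0} = 1
G(9) = mex{0,0,0} = 1
G(10) = mex{1,0,0} = 2
G(11) = mex{1,0,0} = 2
G(12) = mex{1,1,0} = 2
G(13) = mex{1,1,0} = 2
G(14) = mex{1,1,1} = 0
G(15) = mex{2,1,1} = 0
G(16) = mex{2,1,1} = 0
G(17) = mex{2,2,1} = 0
G(18) = mex{2,2,1} = 0
G(19) = mex{0,2,2} = 1
G(20) = mex{0,2,2} = 1
G(21) = mex{0,0,2} = 1
G(22) = mex{0,0,2} = 1
G(23) = mex{0,0,0} = 1
G(24) = mex{1,0,0} = 2
P-positions are exactly the n with G(n) = 0.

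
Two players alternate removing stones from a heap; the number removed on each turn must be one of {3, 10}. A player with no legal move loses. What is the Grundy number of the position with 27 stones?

G(0) = 0
G(1) = mex{} = 0
G(2) = mex{} = 0
G(3) = mex{0} = 1
G(4) = mex{0} = 1
G(5) = mex{0} = 1
G(6) = mex{1} = 0
G(7) = mex{1} = 0
G(8) = mex{1} = 0
G(9) = mex{0} = 1
G(10) = mex{0,0} = 1
G(11) = mex{0,0} = 1
G(12) = mex{1,0} = 2
G(13) = mex{1,1} = 0
G(14) = mex{1,1} = 0
G(15) = mex{2,1} = 0
G(16) = mex{0,0} = 1
G(17) = mex{0,0} = 1
G(18) = mex{0,0} = 1
G(19) = mex{1,1} = 0
G(20) = mex{1,1} = 0
G(21) = mex{1,1} = 0
G(22) = mex{0,2} = 1
G(23) = mex{0,0} = 1
G(24) = mex{0,0} = 1
G(25) = mex{1,0} = 2
G(26) = mex{1,1} = 0
G(27) = mex{1,1} = 0

0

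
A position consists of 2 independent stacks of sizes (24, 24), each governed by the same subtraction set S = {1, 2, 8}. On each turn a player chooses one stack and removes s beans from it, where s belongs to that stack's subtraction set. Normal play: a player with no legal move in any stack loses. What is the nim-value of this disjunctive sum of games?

All stacks use S = {1, 2, 8}:
G(0) = 0
G(1) = mex{0} = 1
G(2) = mex{1,0} = 2
G(3) = mex{2,1} = 0
G(4) = mex{0,2} = 1
G(5) = mex{1,0} = 2
G(6) = mex{2,1} = 0
G(7) = mex{0,2} = 1
G(8) = mex{1,0,0} = 2
G(9) = mex{2,1,1} = 0
G(10) = mex{0,2,2} = 1
G(11) = mex{1,0,0} = 2
G(12) = mex{2,1,1} = 0
G(13) = mex{0,2,2} = 1
G(14) = mex{1,0,0} = 2
G(15) = mex{2,1,1} = 0
G(16) = mex{0,2,2} = 1
G(17) = mex{1,0,0} = 2
G(18) = mex{2,1,1} = 0
G(19) = mex{0,2,2} = 1
G(20) = mex{1,0,0} = 2
G(21) = mex{2,1,1} = 0
G(22) = mex{0,2,2} = 1
G(23) = mex{1,0,0} = 2
G(24) = mex{2,1,1} = 0
Stack A: G(24) = 0.
Stack B: G(24) = 0.
Combined Grundy value = 0 ⊕ 0 = 0.

0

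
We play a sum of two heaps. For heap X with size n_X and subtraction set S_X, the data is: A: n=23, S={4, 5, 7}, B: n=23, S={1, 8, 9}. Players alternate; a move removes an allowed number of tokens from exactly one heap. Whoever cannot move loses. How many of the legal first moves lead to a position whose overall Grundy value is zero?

Heap A, S = {4, 5, 7}:
n :  0  1  2  3  4  5  6  7  8  9 10 11 12 13 14 15 16 17 18 19 20 21 22 23
G :  0  0  0  0  1  1  1  1  2  2  2  0  0  0  0  1  1  1  1  2  2  2  0  0
G_A(23) = 0.
Heap B, S = {1, 8, 9}:
G(0) = 0
G(1) = mex{0} = 1
G(2) = mex{1} = 0
G(3) = mex{0} = 1
G(4) = mex{1} = 0
G(5) = mex{0} = 1
G(6) = mex{1} = 0
G(7) = mex{0} = 1
G(8) = mex{1,0} = 2
G(9) = mex{2,1,0} = 3
G(10) = mex{3,0,1} = 2
G(11) = mex{2,1,0} = 3
G(12) = mex{3,0,1} = 2
G(13) = mex{2,1,0} = 3
G(14) = mex{3,0,1} = 2
G(15) = mex{2,1,0} = 3
G(16) = mex{3,2,1} = 0
G(17) = mex{0,3,2} = 1
G(18) = mex{1,2,3} = 0
G(19) = mex{0,3,2} = 1
G(20) = mex{1,2,3} = 0
G(21) = mex{0,3,2} = 1
G(22) = mex{1,2,3} = 0
G(23) = mex{0,3,2} = 1
G_B(23) = 1.
Combined Grundy value = 0 ⊕ 1 = 1.
A winning move leaves total XOR = 0, i.e. changes one component's Grundy value g to g ⊕ X where X is the current total.
Heap A: need g' = 0⊕1 = 1. Options: 23−4→G=2, 23−5→G=1, 23−7→G=1. Hits: 2.
Heap B: need g' = 1⊕1 = 0. Options: 23−1→G=0, 23−8→G=3, 23−9→G=2. Hits: 1.

3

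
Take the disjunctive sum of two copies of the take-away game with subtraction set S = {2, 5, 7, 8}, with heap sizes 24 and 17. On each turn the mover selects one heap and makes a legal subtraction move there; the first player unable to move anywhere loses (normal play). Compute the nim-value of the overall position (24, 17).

All heaps use S = {2, 5, 7, 8}:
n :  0  1  2  3  4  5  6  7  8  9 10 11 12 13 14 15 16 17 18 19 20 21 22 23 24
G :  0  0  1  1  0  2  1  3  2  2  0  3  1  0  0  1  1  3  2  2  3  3  2  0  0
Heap A: G(24) = 0.
Heap B: G(17) = 3.
Combined Grundy value = 0 ⊕ 3 = 3.

3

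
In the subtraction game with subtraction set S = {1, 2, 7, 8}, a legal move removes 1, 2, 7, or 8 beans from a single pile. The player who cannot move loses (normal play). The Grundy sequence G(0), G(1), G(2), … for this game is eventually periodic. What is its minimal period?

n :  0  1  2  3  4  5  6  7  8  9 10 11 12 13 14
G :  0  1  2  0  1  2  0  1  2  0  1  2  0  1  2
G(n+3) = G(n) holds for n = 0,…,7 (a full window of length max(S) = 8), so the sequence is purely periodic with period 3.

3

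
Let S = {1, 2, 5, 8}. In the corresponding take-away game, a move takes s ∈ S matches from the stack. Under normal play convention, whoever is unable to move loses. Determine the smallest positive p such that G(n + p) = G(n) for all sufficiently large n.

3

n :  0  1  2  3  4  5  6  7  8  9 10 11 12 13 14
G :  0  1  2  0  1  2  0  1  2  0  1  2  0  1  2
G(n+3) = G(n) holds for n = 0,…,7 (a full window of length max(S) = 8), so the sequence is purely periodic with period 3.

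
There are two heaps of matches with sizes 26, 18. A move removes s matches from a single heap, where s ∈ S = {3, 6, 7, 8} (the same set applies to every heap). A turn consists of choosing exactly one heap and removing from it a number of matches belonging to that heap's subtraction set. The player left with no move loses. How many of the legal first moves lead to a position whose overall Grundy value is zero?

All heaps use S = {3, 6, 7, 8}:
n :  0  1  2  3  4  5  6  7  8  9 10 11 12 13 14 15 16 17 18 19 20 21 22 23 24 25 26
G :  0  0  0  1  1  1  2  2  2  3  3  0  0  0  1  1  1  2  2  2  3  3  0  0  0  1  1
Heap A: G(26) = 1.
Heap B: G(18) = 2.
Combined Grundy value = 1 ⊕ 2 = 3.
A winning move leaves total XOR = 0, i.e. changes one component's Grundy value g to g ⊕ X where X is the current total.
Heap A: need g' = 1⊕3 = 2. Options: 26−3→G=0, 26−6→G=3, 26−7→G=2, 26−8→G=2. Hits: 2.
Heap B: need g' = 2⊕3 = 1. Options: 18−3→G=1, 18−6→G=0, 18−7→G=0, 18−8→G=3. Hits: 1.

3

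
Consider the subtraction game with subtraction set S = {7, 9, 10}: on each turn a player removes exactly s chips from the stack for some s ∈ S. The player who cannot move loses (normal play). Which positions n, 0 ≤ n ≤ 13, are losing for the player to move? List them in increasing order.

0, 1, 2, 3, 4, 5, 6

G(0) = 0
G(1) = mex{} = 0
G(2) = mex{} = 0
G(3) = mex{} = 0
G(4) = mex{} = 0
G(5) = mex{} = 0
G(6) = mex{} = 0
G(7) = mex{0} = 1
G(8) = mex{0} = 1
G(9) = mex{0,0} = 1
G(10) = mex{0,0,0} = 1
G(11) = mex{0,0,0} = 1
G(12) = mex{0,0,0} = 1
G(13) = mex{0,0,0} = 1
P-positions are exactly the n with G(n) = 0.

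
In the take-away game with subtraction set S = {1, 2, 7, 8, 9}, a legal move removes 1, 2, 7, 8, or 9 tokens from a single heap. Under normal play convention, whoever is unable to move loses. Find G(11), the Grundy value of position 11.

G(0) = 0
G(1) = mex{0} = 1
G(2) = mex{1,0} = 2
G(3) = mex{2,1} = 0
G(4) = mex{0,2} = 1
G(5) = mex{1,0} = 2
G(6) = mex{2,1} = 0
G(7) = mex{0,2,0} = 1
G(8) = mex{1,0,1,0} = 2
G(9) = mex{2,1,2,1,0} = 3
G(10) = mex{3,2,0,2,1} = 4
G(11) = mex{4,3,1,0,2} = 5

5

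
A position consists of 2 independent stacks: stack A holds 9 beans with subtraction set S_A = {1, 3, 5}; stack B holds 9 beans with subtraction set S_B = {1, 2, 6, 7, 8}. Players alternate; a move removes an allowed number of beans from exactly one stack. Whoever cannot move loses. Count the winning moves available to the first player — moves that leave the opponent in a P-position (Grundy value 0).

1

Stack A, S = {1, 3, 5}:
n : 0 1 2 3 4 5 6 7 8 9
G : 0 1 0 1 0 1 0 1 0 1
G_A(9) = 1.
Stack B, S = {1, 2, 6, 7, 8}:
G(0) = 0
G(1) = mex{0} = 1
G(2) = mex{1,0} = 2
G(3) = mex{2,1} = 0
G(4) = mex{0,2} = 1
G(5) = mex{1,0} = 2
G(6) = mex{2,1,0} = 3
G(7) = mex{3,2,1,0} = 4
G(8) = mex{4,3,2,1,0} = 5
G(9) = mex{5,4,0,2,1} = 3
G_B(9) = 3.
Combined Grundy value = 1 ⊕ 3 = 2.
A winning move leaves total XOR = 0, i.e. changes one component's Grundy value g to g ⊕ X where X is the current total.
Stack A: need g' = 1⊕2 = 3. Options: 9−1→G=0, 9−3→G=0, 9−5→G=0. Hits: 0.
Stack B: need g' = 3⊕2 = 1. Options: 9−1→G=5, 9−2→G=4, 9−6→G=0, 9−7→G=2, 9−8→G=1. Hits: 1.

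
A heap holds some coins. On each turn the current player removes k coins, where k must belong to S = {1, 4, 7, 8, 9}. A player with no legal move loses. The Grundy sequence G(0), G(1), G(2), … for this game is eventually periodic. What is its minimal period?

G(0) = 0
G(1) = mex{0} = 1
G(2) = mex{1} = 0
G(3) = mex{0} = 1
G(4) = mex{1,0} = 2
G(5) = mex{2,1} = 0
G(6) = mex{0,0} = 1
G(7) = mex{1,1,0} = 2
G(8) = mex{2,2,1,0} = 3
G(9) = mex{3,0,0,1,0} = 2
G(10) = mex{2,1,1,0,1} = 3
G(11) = mex{3,2,2,1,0} = 4
G(12) = mex{4,3,0,2,1} = 5
G(13) = mex{5,2,1,0,2} = 3
G(14) = mex{3,3,2,1,0} = 4
G(15) = mex{4,4,3,2,1} = 0
G(16) = mex{0,5,2,3,2} = 1
G(17) = mex{1,3,3,2,3} = 0
G(18) = mex{0,4,4,3,2} = 1
G(19) = mex{1,0,5,4,3} = 2
G(20) = mex{2,1,3,5,4} = 0
G(21) = mex{0,0,4,3,5} = 1
G(22) = mex{1,1,0,4,3} = 2
G(23) = mex{2,2,1,0,4} = 3
G(24) = mex{3,0,0,1,0} = 2
G(25) = mex{2,1,1,0,1} = 3
G(26) = mex{3,2,2,1,0} = 4
G(27) = mex{4,3,0,2,1} = 5
G(28) = mex{5,2,1,0,2} = 3
G(29) = mex{3,3,2,1,0} = 4
G(30) = mex{4,4,3,2,1} = 0
G(31) = mex{0,5,2,3,2} = 1
G(n+15) = G(n) holds for n = 0,…,8 (a full window of length max(S) = 9), so the sequence is purely periodic with period 15.

15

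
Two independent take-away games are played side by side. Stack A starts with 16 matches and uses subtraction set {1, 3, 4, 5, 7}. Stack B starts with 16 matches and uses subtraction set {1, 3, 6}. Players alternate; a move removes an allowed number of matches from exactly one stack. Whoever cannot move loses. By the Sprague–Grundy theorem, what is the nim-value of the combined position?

Stack A, S = {1, 3, 4, 5, 7}:
n :  0  1  2  3  4  5  6  7  8  9 10 11 12 13 14 15 16
G :  0  1  0  1  2  3  2  3  0  1  0  1  2  3  2  3  0
G_A(16) = 0.
Stack B, S = {1, 3, 6}:
G(0) = 0
G(1) = mex{0} = 1
G(2) = mex{1} = 0
G(3) = mex{0,0} = 1
G(4) = mex{1,1} = 0
G(5) = mex{0,0} = 1
G(6) = mex{1,1,0} = 2
G(7) = mex{2,0,1} = 3
G(8) = mex{3,1,0} = 2
G(9) = mex{2,2,1} = 0
G(10) = mex{0,3,0} = 1
G(11) = mex{1,2,1} = 0
G(12) = mex{0,0,2} = 1
G(13) = mex{1,1,3} = 0
G(14) = mex{0,0,2} = 1
G(15) = mex{1,1,0} = 2
G(16) = mex{2,0,1} = 3
G_B(16) = 3.
Combined Grundy value = 0 ⊕ 3 = 3.

3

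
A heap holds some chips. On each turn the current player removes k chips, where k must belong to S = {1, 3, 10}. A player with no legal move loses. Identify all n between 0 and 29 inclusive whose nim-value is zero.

0, 2, 4, 6, 8, 13, 15, 17, 19, 21, 26, 28

n :  0  1  2  3  4  5  6  7  8  9 10 11 12 13 14 15 16 17 18 19 20 21 22 23 24 25 26 27 28 29
G :  0  1  0  1  0  1  0  1  0  1  2  3  2  0  1  0  1  0  1  0  1  0  1  2  3  2  0  1  0  1
P-positions are exactly the n with G(n) = 0.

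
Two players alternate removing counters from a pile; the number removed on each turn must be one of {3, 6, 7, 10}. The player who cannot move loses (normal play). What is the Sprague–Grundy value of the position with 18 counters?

1

n :  0  1  2  3  4  5  6  7  8  9 10 11 12 13 14 15 16 17 18
G :  0  0  0  1  1  1  2  2  2  3  3  3  4  0  0  0  1  1  1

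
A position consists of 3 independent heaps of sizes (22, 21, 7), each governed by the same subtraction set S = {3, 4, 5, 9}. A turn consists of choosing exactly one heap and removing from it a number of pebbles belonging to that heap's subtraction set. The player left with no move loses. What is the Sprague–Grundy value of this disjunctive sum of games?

All heaps use S = {3, 4, 5, 9}:
n :  0  1  2  3  4  5  6  7  8  9 10 11 12 13 14 15 16 17 18 19 20 21 22
G :  0  0  0  1  1  1  2  2  0  3  3  1  4  2  0  0  0  1  1  1  2  2  0
Heap A: G(22) = 0.
Heap B: G(21) = 2.
Heap C: G(7) = 2.
Combined Grundy value = 0 ⊕ 2 ⊕ 2 = 0.

0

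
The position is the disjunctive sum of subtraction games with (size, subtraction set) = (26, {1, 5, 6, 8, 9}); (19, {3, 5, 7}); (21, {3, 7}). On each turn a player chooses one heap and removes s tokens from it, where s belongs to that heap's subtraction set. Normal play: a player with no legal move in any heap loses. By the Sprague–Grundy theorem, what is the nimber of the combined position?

7

Heap A, S = {1, 5, 6, 8, 9}:
G(0) = 0
G(1) = mex{0} = 1
G(2) = mex{1} = 0
G(3) = mex{0} = 1
G(4) = mex{1} = 0
G(5) = mex{0,0} = 1
G(6) = mex{1,1,0} = 2
G(7) = mex{2,0,1} = 3
G(8) = mex{3,1,0,0} = 2
G(9) = mex{2,0,1,1,0} = 3
G(10) = mex{3,1,0,0,1} = 2
G(11) = mex{2,2,1,1,0} = 3
G(12) = mex{3,3,2,0,1} = 4
G(13) = mex{4,2,3,1,0} = 5
G(14) = mex{5,3,2,2,1} = 0
G(15) = mex{0,2,3,3,2} = 1
G(16) = mex{1,3,2,2,3} = 0
G(17) = mex{0,4,3,3,2} = 1
G(18) = mex{1,5,4,2,3} = 0
G(19) = mex{0,0,5,3,2} = 1
G(20) = mex{1,1,0,4,3} = 2
G(21) = mex{2,0,1,5,4} = 3
G(22) = mex{3,1,0,0,5} = 2
G(23) = mex{2,0,1,1,0} = 3
G(24) = mex{3,1,0,0,1} = 2
G(25) = mex{2,2,1,1,0} = 3
G(26) = mex{3,3,2,0,1} = 4
G_A(26) = 4.
Heap B, S = {3, 5, 7}:
G(0) = 0
G(1) = mex{} = 0
G(2) = mex{} = 0
G(3) = mex{0} = 1
G(4) = mex{0} = 1
G(5) = mex{0,0} = 1
G(6) = mex{1,0} = 2
G(7) = mex{1,0,0} = 2
G(8) = mex{1,1,0} = 2
G(9) = mex{2,1,0} = 3
G(10) = mex{2,1,1} = 0
G(11) = mex{2,2,1} = 0
G(12) = mex{3,2,1} = 0
G(13) = mex{0,2,2} = 1
G(14) = mex{0,3,2} = 1
G(15) = mex{0,0,2} = 1
G(16) = mex{1,0,3} = 2
G(17) = mex{1,0,0} = 2
G(18) = mex{1,1,0} = 2
G(19) = mex{2,1,0} = 3
G_B(19) = 3.
Heap C, S = {3, 7}:
n :  0  1  2  3  4  5  6  7  8  9 10 11 12 13 14 15 16 17 18 19 20 21
G :  0  0  0  1  1  1  0  2  2  1  0  0  0  1  1  1  0  2  2  1  0  0
G_C(21) = 0.
Combined Grundy value = 4 ⊕ 3 ⊕ 0 = 7.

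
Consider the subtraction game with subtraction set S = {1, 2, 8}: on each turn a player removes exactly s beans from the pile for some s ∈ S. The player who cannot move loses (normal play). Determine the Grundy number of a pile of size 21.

G(0) = 0
G(1) = mex{0} = 1
G(2) = mex{1,0} = 2
G(3) = mex{2,1} = 0
G(4) = mex{0,2} = 1
G(5) = mex{1,0} = 2
G(6) = mex{2,1} = 0
G(7) = mex{0,2} = 1
G(8) = mex{1,0,0} = 2
G(9) = mex{2,1,1} = 0
G(10) = mex{0,2,2} = 1
G(11) = mex{1,0,0} = 2
G(12) = mex{2,1,1} = 0
G(13) = mex{0,2,2} = 1
G(14) = mex{1,0,0} = 2
G(15) = mex{2,1,1} = 0
G(16) = mex{0,2,2} = 1
G(17) = mex{1,0,0} = 2
G(18) = mex{2,1,1} = 0
G(19) = mex{0,2,2} = 1
G(20) = mex{1,0,0} = 2
G(21) = mex{2,1,1} = 0

0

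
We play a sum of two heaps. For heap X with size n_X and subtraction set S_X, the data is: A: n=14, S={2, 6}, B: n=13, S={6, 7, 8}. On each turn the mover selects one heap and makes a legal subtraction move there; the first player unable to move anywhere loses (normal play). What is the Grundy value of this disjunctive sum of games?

3

Heap A, S = {2, 6}:
n :  0  1  2  3  4  5  6  7  8  9 10 11 12 13 14
G :  0  0  1  1  0  0  1  1  0  0  1  1  0  0  1
G_A(14) = 1.
Heap B, S = {6, 7, 8}:
G(0) = 0
G(1) = mex{} = 0
G(2) = mex{} = 0
G(3) = mex{} = 0
G(4) = mex{} = 0
G(5) = mex{} = 0
G(6) = mex{0} = 1
G(7) = mex{0,0} = 1
G(8) = mex{0,0,0} = 1
G(9) = mex{0,0,0} = 1
G(10) = mex{0,0,0} = 1
G(11) = mex{0,0,0} = 1
G(12) = mex{1,0,0} = 2
G(13) = mex{1,1,0} = 2
G_B(13) = 2.
Combined Grundy value = 1 ⊕ 2 = 3.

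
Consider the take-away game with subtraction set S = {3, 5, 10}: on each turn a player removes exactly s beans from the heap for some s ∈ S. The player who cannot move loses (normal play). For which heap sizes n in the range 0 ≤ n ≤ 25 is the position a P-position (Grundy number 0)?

n :  0  1  2  3  4  5  6  7  8  9 10 11 12 13 14 15 16 17 18 19 20 21 22 23 24 25
G :  0  0  0  1  1  1  2  2  0  0  3  1  1  2  2  0  0  0  1  1  1  2  2  0  0  3
P-positions are exactly the n with G(n) = 0.

0, 1, 2, 8, 9, 15, 16, 17, 23, 24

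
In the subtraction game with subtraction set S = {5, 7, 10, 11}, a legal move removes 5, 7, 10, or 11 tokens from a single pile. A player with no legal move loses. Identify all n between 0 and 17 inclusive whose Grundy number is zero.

n :  0  1  2  3  4  5  6  7  8  9 10 11 12 13 14 15 16 17
G :  0  0  0  0  0  1  1  1  1  1  2  2  2  2  2  3  0  0
P-positions are exactly the n with G(n) = 0.

0, 1, 2, 3, 4, 16, 17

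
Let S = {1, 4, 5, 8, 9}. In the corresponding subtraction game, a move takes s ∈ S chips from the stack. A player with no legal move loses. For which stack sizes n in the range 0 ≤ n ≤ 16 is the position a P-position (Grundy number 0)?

0, 2, 12, 14

G(0) = 0
G(1) = mex{0} = 1
G(2) = mex{1} = 0
G(3) = mex{0} = 1
G(4) = mex{1,0} = 2
G(5) = mex{2,1,0} = 3
G(6) = mex{3,0,1} = 2
G(7) = mex{2,1,0} = 3
G(8) = mex{3,2,1,0} = 4
G(9) = mex{4,3,2,1,0} = 5
G(10) = mex{5,2,3,0,1} = 4
G(11) = mex{4,3,2,1,0} = 5
G(12) = mex{5,4,3,2,1} = 0
G(13) = mex{0,5,4,3,2} = 1
G(14) = mex{1,4,5,2,3} = 0
G(15) = mex{0,5,4,3,2} = 1
G(16) = mex{1,0,5,4,3} = 2
P-positions are exactly the n with G(n) = 0.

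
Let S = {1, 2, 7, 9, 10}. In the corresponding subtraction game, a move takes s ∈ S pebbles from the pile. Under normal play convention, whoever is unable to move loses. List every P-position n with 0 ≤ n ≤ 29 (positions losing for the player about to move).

G(0) = 0
G(1) = mex{0} = 1
G(2) = mex{1,0} = 2
G(3) = mex{2,1} = 0
G(4) = mex{0,2} = 1
G(5) = mex{1,0} = 2
G(6) = mex{2,1} = 0
G(7) = mex{0,2,0} = 1
G(8) = mex{1,0,1} = 2
G(9) = mex{2,1,2,0} = 3
G(10) = mex{3,2,0,1,0} = 4
G(11) = mex{4,3,1,2,1} = 0
G(12) = mex{0,4,2,0,2} = 1
G(13) = mex{1,0,0,1,0} = 2
G(14) = mex{2,1,1,2,1} = 0
G(15) = mex{0,2,2,0,2} = 1
G(16) = mex{1,0,3,1,0} = 2
G(17) = mex{2,1,4,2,1} = 0
G(18) = mex{0,2,0,3,2} = 1
G(19) = mex{1,0,1,4,3} = 2
G(20) = mex{2,1,2,0,4} = 3
G(21) = mex{3,2,0,1,0} = 4
G(22) = mex{4,3,1,2,1} = 0
G(23) = mex{0,4,2,0,2} = 1
G(24) = mex{1,0,0,1,0} = 2
G(25) = mex{2,1,1,2,1} = 0
G(26) = mex{0,2,2,0,2} = 1
G(27) = mex{1,0,3,1,0} = 2
G(28) = mex{2,1,4,2,1} = 0
G(29) = mex{0,2,0,3,2} = 1
P-positions are exactly the n with G(n) = 0.

0, 3, 6, 11, 14, 17, 22, 25, 28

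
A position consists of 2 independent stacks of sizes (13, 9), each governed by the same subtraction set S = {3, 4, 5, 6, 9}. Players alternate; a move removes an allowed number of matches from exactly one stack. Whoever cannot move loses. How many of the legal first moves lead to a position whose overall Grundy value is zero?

All stacks use S = {3, 4, 5, 6, 9}:
G(0) = 0
G(1) = mex{} = 0
G(2) = mex{} = 0
G(3) = mex{0} = 1
G(4) = mex{0,0} = 1
G(5) = mex{0,0,0} = 1
G(6) = mex{1,0,0,0} = 2
G(7) = mex{1,1,0,0} = 2
G(8) = mex{1,1,1,0} = 2
G(9) = mex{2,1,1,1,0} = 3
G(10) = mex{2,2,1,1,0} = 3
G(11) = mex{2,2,2,1,0} = 3
G(12) = mex{3,2,2,2,1} = 0
G(13) = mex{3,3,2,2,1} = 0
Stack A: G(13) = 0.
Stack B: G(9) = 3.
Combined Grundy value = 0 ⊕ 3 = 3.
A winning move leaves total XOR = 0, i.e. changes one component's Grundy value g to g ⊕ X where X is the current total.
Stack A: need g' = 0⊕3 = 3. Options: 13−3→G=3, 13−4→G=3, 13−5→G=2, 13−6→G=2, 13−9→G=1. Hits: 2.
Stack B: need g' = 3⊕3 = 0. Options: 9−3→G=2, 9−4→G=1, 9−5→G=1, 9−6→G=1, 9−9→G=0. Hits: 1.

3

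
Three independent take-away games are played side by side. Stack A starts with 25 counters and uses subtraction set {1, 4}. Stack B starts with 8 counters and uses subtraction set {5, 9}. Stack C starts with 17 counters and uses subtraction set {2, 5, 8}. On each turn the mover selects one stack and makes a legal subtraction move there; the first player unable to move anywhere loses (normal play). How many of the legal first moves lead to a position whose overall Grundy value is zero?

4

Stack A, S = {1, 4}:
n :  0  1  2  3  4  5  6  7  8  9 10 11 12 13 14 15 16 17 18 19 20 21 22 23 24 25
G :  0  1  0  1  2  0  1  0  1  2  0  1  0  1  2  0  1  0  1  2  0  1  0  1  2  0
G_A(25) = 0.
Stack B, S = {5, 9}:
G(0) = 0
G(1) = mex{} = 0
G(2) = mex{} = 0
G(3) = mex{} = 0
G(4) = mex{} = 0
G(5) = mex{0} = 1
G(6) = mex{0} = 1
G(7) = mex{0} = 1
G(8) = mex{0} = 1
G_B(8) = 1.
Stack C, S = {2, 5, 8}:
G(0) = 0
G(1) = mex{} = 0
G(2) = mex{0} = 1
G(3) = mex{0} = 1
G(4) = mex{1} = 0
G(5) = mex{1,0} = 2
G(6) = mex{0,0} = 1
G(7) = mex{2,1} = 0
G(8) = mex{1,1,0} = 2
G(9) = mex{0,0,0} = 1
G(10) = mex{2,2,1} = 0
G(11) = mex{1,1,1} = 0
G(12) = mex{0,0,0} = 1
G(13) = mex{0,2,2} = 1
G(14) = mex{1,1,1} = 0
G(15) = mex{1,0,0} = 2
G(16) = mex{0,0,2} = 1
G(17) = mex{2,1,1} = 0
G_C(17) = 0.
Combined Grundy value = 0 ⊕ 1 ⊕ 0 = 1.
A winning move leaves total XOR = 0, i.e. changes one component's Grundy value g to g ⊕ X where X is the current total.
Stack A: need g' = 0⊕1 = 1. Options: 25−1→G=2, 25−4→G=1. Hits: 1.
Stack B: need g' = 1⊕1 = 0. Options: 8−5→G=0. Hits: 1.
Stack C: need g' = 0⊕1 = 1. Options: 17−2→G=2, 17−5→G=1, 17−8→G=1. Hits: 2.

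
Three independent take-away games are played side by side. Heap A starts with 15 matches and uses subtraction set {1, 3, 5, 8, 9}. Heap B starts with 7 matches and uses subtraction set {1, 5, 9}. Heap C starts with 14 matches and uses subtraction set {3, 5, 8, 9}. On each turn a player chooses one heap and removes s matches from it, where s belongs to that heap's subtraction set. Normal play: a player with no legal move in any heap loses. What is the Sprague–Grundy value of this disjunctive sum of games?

Heap A, S = {1, 3, 5, 8, 9}:
G(0) = 0
G(1) = mex{0} = 1
G(2) = mex{1} = 0
G(3) = mex{0,0} = 1
G(4) = mex{1,1} = 0
G(5) = mex{0,0,0} = 1
G(6) = mex{1,1,1} = 0
G(7) = mex{0,0,0} = 1
G(8) = mex{1,1,1,0} = 2
G(9) = mex{2,0,0,1,0} = 3
G(10) = mex{3,1,1,0,1} = 2
G(11) = mex{2,2,0,1,0} = 3
G(12) = mex{3,3,1,0,1} = 2
G(13) = mex{2,2,2,1,0} = 3
G(14) = mex{3,3,3,0,1} = 2
G(15) = mex{2,2,2,1,0} = 3
G_A(15) = 3.
Heap B, S = {1, 5, 9}:
n : 0 1 2 3 4 5 6 7
G : 0 1 0 1 0 1 0 1
G_B(7) = 1.
Heap C, S = {3, 5, 8, 9}:
G(0) = 0
G(1) = mex{} = 0
G(2) = mex{} = 0
G(3) = mex{0} = 1
G(4) = mex{0} = 1
G(5) = mex{0,0} = 1
G(6) = mex{1,0} = 2
G(7) = mex{1,0} = 2
G(8) = mex{1,1,0} = 2
G(9) = mex{2,1,0,0} = 3
G(10) = mex{2,1,0,0} = 3
G(11) = mex{2,2,1,0} = 3
G(12) = mex{3,2,1,1} = 0
G(13) = mex{3,2,1,1} = 0
G(14) = mex{3,3,2,1} = 0
G_C(14) = 0.
Combined Grundy value = 3 ⊕ 1 ⊕ 0 = 2.

2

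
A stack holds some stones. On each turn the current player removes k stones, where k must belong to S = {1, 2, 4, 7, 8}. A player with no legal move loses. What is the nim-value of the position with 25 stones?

1

G(0) = 0
G(1) = mex{0} = 1
G(2) = mex{1,0} = 2
G(3) = mex{2,1} = 0
G(4) = mex{0,2,0} = 1
G(5) = mex{1,0,1} = 2
G(6) = mex{2,1,2} = 0
G(7) = mex{0,2,0,0} = 1
G(8) = mex{1,0,1,1,0} = 2
G(9) = mex{2,1,2,2,1} = 0
G(10) = mex{0,2,0,0,2} = 1
G(11) = mex{1,0,1,1,0} = 2
G(12) = mex{2,1,2,2,1} = 0
G(13) = mex{0,2,0,0,2} = 1
G(14) = mex{1,0,1,1,0} = 2
G(15) = mex{2,1,2,2,1} = 0
G(16) = mex{0,2,0,0,2} = 1
G(17) = mex{1,0,1,1,0} = 2
G(18) = mex{2,1,2,2,1} = 0
G(19) = mex{0,2,0,0,2} = 1
G(20) = mex{1,0,1,1,0} = 2
G(21) = mex{2,1,2,2,1} = 0
G(22) = mex{0,2,0,0,2} = 1
G(23) = mex{1,0,1,1,0} = 2
G(24) = mex{2,1,2,2,1} = 0
G(25) = mex{0,2,0,0,2} = 1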